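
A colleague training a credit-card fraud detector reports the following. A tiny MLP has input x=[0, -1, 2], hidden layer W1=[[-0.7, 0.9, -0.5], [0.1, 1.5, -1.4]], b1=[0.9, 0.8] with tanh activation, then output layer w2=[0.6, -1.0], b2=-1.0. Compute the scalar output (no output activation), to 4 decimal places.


z1[0] = (-0.7)·(0) + (0.9)·(-1) + (-0.5)·(2) + 0.9 = -1.0
z1[1] = (0.1)·(0) + (1.5)·(-1) + (-1.4)·(2) + 0.8 = -3.5
h = tanh(z1) = [-0.7616, -0.9982]
output = (0.6)·(-0.7616) + (-1.0)·(-0.9982) - 1.0 = -0.4588

-0.4588


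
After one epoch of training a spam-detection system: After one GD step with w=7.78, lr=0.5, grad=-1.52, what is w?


w_new = w - α·∇
= 7.78 - 0.5·-1.52
= 7.78 + 0.76
= 8.54

8.54


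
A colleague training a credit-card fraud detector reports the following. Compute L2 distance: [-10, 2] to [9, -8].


d = √((-10-9)² + (2+ 8)²)
  = √(361 + 100)
  = √461 = 21.4709

21.4709


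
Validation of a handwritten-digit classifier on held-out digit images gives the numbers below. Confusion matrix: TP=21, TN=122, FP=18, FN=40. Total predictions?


Total = TP + TN + FP + FN
= 21 + 122 + 18 + 40
= 201
(Predicted positive: 39, predicted negative: 162)

201


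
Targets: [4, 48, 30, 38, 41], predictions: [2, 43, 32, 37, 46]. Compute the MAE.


Absolute errors: |4-2|=2, |48-43|=5, |30-32|=2, |38-37|=1, |41-46|=5
Sum = 15
MAE = 15/5 = 3

3


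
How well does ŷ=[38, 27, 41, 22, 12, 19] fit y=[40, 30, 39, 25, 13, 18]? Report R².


ȳ = 27.5
SS_res = Σ(y-ŷ)² = 28
SS_tot = Σ(y-ȳ)² = 601.5
R² = 1 - SS_res/SS_tot = 1 - 0.0466 = 0.9534

0.9534


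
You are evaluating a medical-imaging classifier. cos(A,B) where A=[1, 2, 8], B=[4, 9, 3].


A·B = 1·4 + 2·9 + 8·3 = 46
‖A‖ = √69 = 8.3066, ‖B‖ = √106 = 10.2956
cos = 46/(√69·√106) = 46/√7314 = 0.5379

0.5379


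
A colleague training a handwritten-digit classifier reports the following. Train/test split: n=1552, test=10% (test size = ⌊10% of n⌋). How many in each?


Test = ⌊1552·10/100⌋ = 155
Train = 1552 - 155 = 1397

Train: 1397, Test: 155


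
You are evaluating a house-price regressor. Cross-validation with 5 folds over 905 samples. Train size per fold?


Fold size = 905/5 = 181
Training per fold = 905 - 181 = 724

724


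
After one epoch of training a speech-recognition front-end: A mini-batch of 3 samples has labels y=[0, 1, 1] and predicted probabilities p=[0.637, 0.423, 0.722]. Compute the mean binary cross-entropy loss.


L[0] = -ln(1-0.637) = -ln(0.363) = 1.0134
L[1] = -ln(0.423) = 0.8604
L[2] = -ln(0.722) = 0.3257
mean = (1.0134 + 0.8604 + 0.3257)/3 = 0.7332

0.7332


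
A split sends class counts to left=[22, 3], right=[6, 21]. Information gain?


Parent = [28, 24], H_parent = 0.9957
H_left = 0.5294 (n=25), H_right = 0.7642 (n=27)
H_children = (25/52)·0.5294 + (27/52)·0.7642 = 0.6513
IG = 0.9957 - 0.6513 = 0.3444

0.3444


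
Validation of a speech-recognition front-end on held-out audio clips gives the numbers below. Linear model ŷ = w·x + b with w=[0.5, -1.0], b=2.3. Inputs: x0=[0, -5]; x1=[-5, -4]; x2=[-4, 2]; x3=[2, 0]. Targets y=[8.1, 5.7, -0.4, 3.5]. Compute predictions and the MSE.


ŷ0 = (0.5)·(0) + (-1.0)·(-5) + 2.3 = 7.3
ŷ1 = (0.5)·(-5) + (-1.0)·(-4) + 2.3 = 3.8
ŷ2 = (0.5)·(-4) + (-1.0)·(2) + 2.3 = -1.7
ŷ3 = (0.5)·(2) + (-1.0)·(0) + 2.3 = 3.3
errors² = [0.64, 3.61, 1.69, 0.04]
MSE = 5.9800/4 = 1.495

1.495


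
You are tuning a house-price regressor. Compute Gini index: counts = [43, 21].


Probabilities: [43/64, 21/64] ≈ [0.6719, 0.3281]
Σpᵢ² = (1849 + 441)/64² = 2290/4096
Gini = 1 - Σpᵢ² = 1 - 2290/4096 = 0.4409

0.4409


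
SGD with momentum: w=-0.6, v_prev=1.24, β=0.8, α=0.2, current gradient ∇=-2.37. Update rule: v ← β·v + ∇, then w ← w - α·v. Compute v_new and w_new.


v_new = 0.8·1.24 - 2.37 = 0.992 - 2.37 = -1.378
w_new = -0.6 - 0.2·-1.378 = -0.6 + 0.2756 = -0.3244

v_new=-1.378, w_new=-0.3244


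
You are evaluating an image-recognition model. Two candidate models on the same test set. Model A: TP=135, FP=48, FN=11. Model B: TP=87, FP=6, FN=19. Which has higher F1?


Model A: P=135/183=0.7377, R=135/146=0.9247, F1=2PR/(P+R)=2TP/(2TP+FP+FN)=270/329=0.8207
Model B: P=87/93=0.9355, R=87/106=0.8208, F1=2PR/(P+R)=2TP/(2TP+FP+FN)=174/199=0.8744
0.8207 < 0.8744 → Model B

Model B


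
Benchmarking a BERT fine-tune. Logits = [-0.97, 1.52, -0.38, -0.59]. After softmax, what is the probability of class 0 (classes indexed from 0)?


Exponentials: e^-0.97=0.3791, e^1.52=4.5722, e^-0.38=0.6839, e^-0.59=0.5543
Sum = 6.1895
Softmax = [0.0612, 0.7387, 0.1105, 0.0896]
p[0] = 0.3791/6.1895 = 0.0612

0.0612


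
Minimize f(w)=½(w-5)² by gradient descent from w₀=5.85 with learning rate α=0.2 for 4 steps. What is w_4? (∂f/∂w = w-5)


step 1: grad = 5.85-5 = 0.85; w = 5.85 - 0.2·(0.85) = 5.68
step 2: grad = 5.68-5 = 0.68; w = 5.68 - 0.2·(0.68) = 5.544
step 3: grad = 5.544-5 = 0.544; w = 5.544 - 0.2·(0.544) = 5.4352
step 4: grad = 5.4352-5 = 0.4352; w = 5.4352 - 0.2·(0.4352) = 5.34816

5.34816


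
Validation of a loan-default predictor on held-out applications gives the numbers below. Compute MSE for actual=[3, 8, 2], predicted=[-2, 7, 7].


Squared errors: (3+ 2)²=25, (8-7)²=1, (2-7)²=25
Sum = 51
MSE = 51/3 = 17

17


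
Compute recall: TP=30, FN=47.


Recall = TP/(TP+FN)
= 30/(30+47)
= 30/77 = 38.96%

38.96%


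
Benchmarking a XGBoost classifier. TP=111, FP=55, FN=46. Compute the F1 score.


Precision = 111/166 = 0.6687
Recall = 111/157 = 0.707
F1 = 2·P·R/(P+R) = 2·TP/(2·TP+FP+FN) = 222/(222+55+46) = 222/323 = 0.6873

0.6873


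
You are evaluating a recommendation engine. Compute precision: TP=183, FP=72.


Precision = TP/(TP+FP)
= 183/(183+72)
= 183/255 = 71.76%

71.76%


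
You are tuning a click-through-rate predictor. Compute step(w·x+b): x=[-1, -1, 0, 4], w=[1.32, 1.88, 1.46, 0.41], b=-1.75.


z = (-1)·(1.32) + (-1)·(1.88) + (0)·(1.46) + (4)·(0.41) - 1.75
  = -3.31
step(z) = 0 (z<0)

0


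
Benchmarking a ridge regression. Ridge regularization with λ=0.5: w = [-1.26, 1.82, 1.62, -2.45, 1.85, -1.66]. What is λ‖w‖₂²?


‖w‖₂² = (-1.26)² + (1.82)² + (1.62)² + (-2.45)² + (1.85)² + (-1.66)²
     = 1.5876 + 3.3124 + 2.6244 + 6.0025 + 3.4225 + 2.7556
     = 19.705
λ·‖w‖₂² = 0.5·19.705 = 9.8525

9.8525


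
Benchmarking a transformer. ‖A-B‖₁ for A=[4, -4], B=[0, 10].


d = |4-0| + |-4-10|
  = 4 + 14
  = 18

18


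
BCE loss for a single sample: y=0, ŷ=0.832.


BCE = -[y·ln(p) + (1-y)·ln(1-p)]
= -0 - 1·ln(1-0.832)
= -ln(0.168) = 1.7838

1.7838


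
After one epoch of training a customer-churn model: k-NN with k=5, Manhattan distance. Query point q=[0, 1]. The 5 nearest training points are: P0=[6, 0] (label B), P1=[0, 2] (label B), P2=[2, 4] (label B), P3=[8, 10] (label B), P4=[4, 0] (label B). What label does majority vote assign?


d(q,P0) = 7  (label B)
d(q,P1) = 1  (label B)
d(q,P2) = 5  (label B)
d(q,P3) = 17  (label B)
d(q,P4) = 5  (label B)
Votes: A=0, B=5
Majority → B

B


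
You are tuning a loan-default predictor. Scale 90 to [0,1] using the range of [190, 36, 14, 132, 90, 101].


min=14, max=190
(90-14)/(190-14) = 76/176 = 0.4318

0.4318


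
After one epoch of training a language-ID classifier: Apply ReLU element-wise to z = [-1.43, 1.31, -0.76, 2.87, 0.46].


ReLU(-1.43) = max(0, -1.43) = 0.0
ReLU(1.31) = max(0, 1.31) = 1.31
ReLU(-0.76) = max(0, -0.76) = 0.0
ReLU(2.87) = max(0, 2.87) = 2.87
ReLU(0.46) = max(0, 0.46) = 0.46
result = [0.0, 1.31, 0.0, 2.87, 0.46]

[0.0, 1.31, 0.0, 2.87, 0.46]


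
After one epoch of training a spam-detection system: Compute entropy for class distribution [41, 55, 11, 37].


Probabilities: [41/144, 55/144, 11/144, 37/144] ≈ [0.2847, 0.3819, 0.0764, 0.2569]
H = -((41/144)·log₂(41/144) + (55/144)·log₂(55/144) + (11/144)·log₂(11/144) + (37/144)·log₂(37/144))
  = 1.8336 bits

1.8336 bits


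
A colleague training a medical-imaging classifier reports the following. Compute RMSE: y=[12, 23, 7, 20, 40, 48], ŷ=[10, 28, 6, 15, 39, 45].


MSE = 65/6 = 10.8333
RMSE = √(65/6) = 3.2914

3.2914


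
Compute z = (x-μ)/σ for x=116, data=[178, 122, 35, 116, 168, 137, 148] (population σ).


μ = 129.1429, σ = 43.754
z = (116 - 129.1429)/43.754 = -0.3004

-0.3004


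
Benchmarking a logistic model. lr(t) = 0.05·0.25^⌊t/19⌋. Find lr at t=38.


n_drops = ⌊38/19⌋ = 2
lr = 0.05·0.25^2 = 0.05·0.0625 = 0.003125

0.003125


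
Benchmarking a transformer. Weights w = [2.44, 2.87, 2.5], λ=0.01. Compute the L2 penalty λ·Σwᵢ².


‖w‖₂² = (2.44)² + (2.87)² + (2.5)²
     = 5.9536 + 8.2369 + 6.25
     = 20.4405
λ·‖w‖₂² = 0.01·20.4405 = 0.204405

0.204405


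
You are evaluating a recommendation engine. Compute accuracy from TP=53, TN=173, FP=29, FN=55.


Accuracy = (TP+TN)/(TP+TN+FP+FN)
= (53+173)/(310)
= 226/310 = 72.9%

72.9%


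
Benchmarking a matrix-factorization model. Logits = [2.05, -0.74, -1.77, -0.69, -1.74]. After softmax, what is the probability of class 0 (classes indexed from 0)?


Exponentials: e^2.05=7.7679, e^-0.74=0.4771, e^-1.77=0.1703, e^-0.69=0.5016, e^-1.74=0.1755
Sum = 9.0924
Softmax = [0.8543, 0.0525, 0.0187, 0.0552, 0.0193]
p[0] = 7.7679/9.0924 = 0.8543

0.8543


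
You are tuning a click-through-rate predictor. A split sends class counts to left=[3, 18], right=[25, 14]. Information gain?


Parent = [28, 32], H_parent = 0.9968
H_left = 0.5917 (n=21), H_right = 0.9418 (n=39)
H_children = (21/60)·0.5917 + (39/60)·0.9418 = 0.8193
IG = 0.9968 - 0.8193 = 0.1775

0.1775


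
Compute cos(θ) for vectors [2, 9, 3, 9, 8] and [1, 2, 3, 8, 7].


A·B = 2·1 + 9·2 + 3·3 + 9·8 + 8·7 = 157
‖A‖ = √239 = 15.4596, ‖B‖ = √127 = 11.2694
cos = 157/(√239·√127) = 157/√30353 = 0.9012

0.9012


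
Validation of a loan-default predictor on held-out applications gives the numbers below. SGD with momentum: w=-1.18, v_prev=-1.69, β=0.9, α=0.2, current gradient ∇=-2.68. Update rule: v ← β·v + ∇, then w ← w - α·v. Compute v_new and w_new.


v_new = 0.9·-1.69 - 2.68 = -1.521 - 2.68 = -4.201
w_new = -1.18 - 0.2·-4.201 = -1.18 + 0.8402 = -0.3398

v_new=-4.201, w_new=-0.3398


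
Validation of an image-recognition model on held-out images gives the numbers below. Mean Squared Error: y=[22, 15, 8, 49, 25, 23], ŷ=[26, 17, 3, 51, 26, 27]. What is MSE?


Squared errors: (22-26)²=16, (15-17)²=4, (8-3)²=25, (49-51)²=4, (25-26)²=1, (23-27)²=16
Sum = 66
MSE = 66/6 = 11

11


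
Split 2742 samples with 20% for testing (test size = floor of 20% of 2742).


Test = ⌊2742·20/100⌋ = 548
Train = 2742 - 548 = 2194

Train: 2194, Test: 548


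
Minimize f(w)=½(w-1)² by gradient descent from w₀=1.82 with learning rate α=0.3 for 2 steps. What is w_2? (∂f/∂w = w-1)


step 1: grad = 1.82-1 = 0.82; w = 1.82 - 0.3·(0.82) = 1.574
step 2: grad = 1.574-1 = 0.574; w = 1.574 - 0.3·(0.574) = 1.4018

1.4018


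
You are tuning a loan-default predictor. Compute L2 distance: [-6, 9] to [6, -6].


d = √((-6-6)² + (9+ 6)²)
  = √(144 + 225)
  = √369 = 19.2094

19.2094


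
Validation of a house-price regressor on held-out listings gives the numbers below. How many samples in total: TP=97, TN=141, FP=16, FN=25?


Total = TP + TN + FP + FN
= 97 + 141 + 16 + 25
= 279
(Predicted positive: 113, predicted negative: 166)

279


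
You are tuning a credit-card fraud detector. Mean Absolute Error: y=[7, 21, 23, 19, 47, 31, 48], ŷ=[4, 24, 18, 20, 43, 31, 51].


Absolute errors: |7-4|=3, |21-24|=3, |23-18|=5, |19-20|=1, |47-43|=4, |31-31|=0, |48-51|=3
Sum = 19
MAE = 19/7 = 19/7

19/7


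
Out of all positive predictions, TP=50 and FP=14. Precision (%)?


Precision = TP/(TP+FP)
= 50/(50+14)
= 50/64 = 78.12%

78.12%


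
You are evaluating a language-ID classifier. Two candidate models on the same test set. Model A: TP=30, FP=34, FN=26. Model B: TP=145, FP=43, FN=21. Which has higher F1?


Model A: P=30/64=0.4688, R=30/56=0.5357, F1=2PR/(P+R)=2TP/(2TP+FP+FN)=60/120=0.5
Model B: P=145/188=0.7713, R=145/166=0.8735, F1=2PR/(P+R)=2TP/(2TP+FP+FN)=290/354=0.8192
0.5 < 0.8192 → Model B

Model B


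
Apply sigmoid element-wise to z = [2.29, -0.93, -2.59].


σ(2.29) = 1/(1+e^-2.29) = 0.908
σ(-0.93) = 1/(1+e^0.93) = 0.2829
σ(-2.59) = 1/(1+e^2.59) = 0.0698
result = [0.908, 0.2829, 0.0698]

[0.908, 0.2829, 0.0698]


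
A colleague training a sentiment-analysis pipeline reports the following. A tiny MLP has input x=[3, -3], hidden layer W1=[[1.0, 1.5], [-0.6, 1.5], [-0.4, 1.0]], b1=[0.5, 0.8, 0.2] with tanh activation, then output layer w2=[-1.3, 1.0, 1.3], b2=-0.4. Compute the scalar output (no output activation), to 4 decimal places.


z1[0] = (1.0)·(3) + (1.5)·(-3) + 0.5 = -1.0
z1[1] = (-0.6)·(3) + (1.5)·(-3) + 0.8 = -5.5
z1[2] = (-0.4)·(3) + (1.0)·(-3) + 0.2 = -4.0
h = tanh(z1) = [-0.7616, -1.0, -0.9993]
output = (-1.3)·(-0.7616) + (1.0)·(-1.0) + (1.3)·(-0.9993) - 0.4 = -1.709

-1.709


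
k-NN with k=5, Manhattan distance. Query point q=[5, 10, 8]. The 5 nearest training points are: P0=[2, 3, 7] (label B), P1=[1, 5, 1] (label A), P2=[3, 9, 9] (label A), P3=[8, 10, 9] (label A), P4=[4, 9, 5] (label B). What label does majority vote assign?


d(q,P0) = 11  (label B)
d(q,P1) = 16  (label A)
d(q,P2) = 4  (label A)
d(q,P3) = 4  (label A)
d(q,P4) = 5  (label B)
Votes: A=3, B=2
Majority → A

A


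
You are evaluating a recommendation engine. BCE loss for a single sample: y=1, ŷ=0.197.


BCE = -[y·ln(p) + (1-y)·ln(1-p)]
= -1·ln(0.197) - 0
= -ln(0.197) = 1.6246

1.6246


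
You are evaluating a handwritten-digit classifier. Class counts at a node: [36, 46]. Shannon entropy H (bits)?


Probabilities: [36/82, 46/82] ≈ [0.439, 0.561]
H = -((36/82)·log₂(36/82) + (46/82)·log₂(46/82))
  = 0.9892 bits

0.9892 bits


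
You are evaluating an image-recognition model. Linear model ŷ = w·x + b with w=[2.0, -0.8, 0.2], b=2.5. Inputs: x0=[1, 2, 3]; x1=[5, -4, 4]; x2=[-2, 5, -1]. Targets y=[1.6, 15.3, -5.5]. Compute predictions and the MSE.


ŷ0 = (2.0)·(1) + (-0.8)·(2) + (0.2)·(3) + 2.5 = 3.5
ŷ1 = (2.0)·(5) + (-0.8)·(-4) + (0.2)·(4) + 2.5 = 16.5
ŷ2 = (2.0)·(-2) + (-0.8)·(5) + (0.2)·(-1) + 2.5 = -5.7
errors² = [3.61, 1.44, 0.04]
MSE = 5.0900/3 = 1.6967

1.6967


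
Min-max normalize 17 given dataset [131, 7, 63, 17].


min=7, max=131
(17-7)/(131-7) = 10/124 = 0.0806

0.0806


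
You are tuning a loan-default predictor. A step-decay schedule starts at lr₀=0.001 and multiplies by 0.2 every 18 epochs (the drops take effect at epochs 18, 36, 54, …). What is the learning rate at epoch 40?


n_drops = ⌊40/18⌋ = 2
lr = 0.001·0.2^2 = 0.001·0.04 = 0.00004

0.00004


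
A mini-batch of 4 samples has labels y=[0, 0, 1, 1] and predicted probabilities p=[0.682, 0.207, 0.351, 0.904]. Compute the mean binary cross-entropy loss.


L[0] = -ln(1-0.682) = -ln(0.318) = 1.1457
L[1] = -ln(1-0.207) = -ln(0.793) = 0.2319
L[2] = -ln(0.351) = 1.047
L[3] = -ln(0.904) = 0.1009
mean = (1.1457 + 0.2319 + 1.047 + 0.1009)/4 = 0.6314

0.6314


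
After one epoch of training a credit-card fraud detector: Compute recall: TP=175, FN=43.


Recall = TP/(TP+FN)
= 175/(175+43)
= 175/218 = 80.28%

80.28%


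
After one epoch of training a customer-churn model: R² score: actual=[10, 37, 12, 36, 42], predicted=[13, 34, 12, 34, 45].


ȳ = 27.4
SS_res = Σ(y-ŷ)² = 31
SS_tot = Σ(y-ȳ)² = 919.2
R² = 1 - SS_res/SS_tot = 1 - 0.0337 = 0.9663

0.9663


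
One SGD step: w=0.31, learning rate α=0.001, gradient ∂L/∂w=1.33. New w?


w_new = w - α·∇
= 0.31 - 0.001·1.33
= 0.31 - 0.00133
= 0.30867

0.30867


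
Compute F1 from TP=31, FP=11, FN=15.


Precision = 31/42 = 0.7381
Recall = 31/46 = 0.6739
F1 = 2·P·R/(P+R) = 2·TP/(2·TP+FP+FN) = 62/(62+11+15) = 62/88 = 0.7045

0.7045


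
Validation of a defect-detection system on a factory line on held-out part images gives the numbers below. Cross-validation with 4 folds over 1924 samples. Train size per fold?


Fold size = 1924/4 = 481
Training per fold = 1924 - 481 = 1443

1443


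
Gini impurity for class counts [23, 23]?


Probabilities: [23/46, 23/46] ≈ [0.5, 0.5]
Σpᵢ² = (529 + 529)/46² = 1058/2116
Gini = 1 - Σpᵢ² = 1 - 1058/2116 = 0.5

0.5


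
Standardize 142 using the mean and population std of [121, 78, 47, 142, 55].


μ = 88.6, σ = 37.0761
z = (142 - 88.6)/37.0761 = 1.4403

1.4403


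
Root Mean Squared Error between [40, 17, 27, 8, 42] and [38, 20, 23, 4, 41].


MSE = 46/5 = 9.2
RMSE = √(46/5) = 3.0332

3.0332


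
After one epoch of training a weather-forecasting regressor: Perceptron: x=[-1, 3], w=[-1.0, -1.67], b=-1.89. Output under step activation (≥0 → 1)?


z = (-1)·(-1.0) + (3)·(-1.67) - 1.89
  = -5.9
step(z) = 0 (z<0)

0


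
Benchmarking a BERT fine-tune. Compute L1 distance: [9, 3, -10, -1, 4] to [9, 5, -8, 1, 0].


d = |9-9| + |3-5| + |-10+ 8| + |-1-1| + |4-0|
  = 0 + 2 + 2 + 2 + 4
  = 10

10


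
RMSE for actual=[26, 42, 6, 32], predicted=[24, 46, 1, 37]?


MSE = 70/4 = 17.5
RMSE = √(70/4) = 4.1833

4.1833


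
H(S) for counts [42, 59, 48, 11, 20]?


Probabilities: [42/180, 59/180, 48/180, 11/180, 20/180] ≈ [0.2333, 0.3278, 0.2667, 0.0611, 0.1111]
H = -((42/180)·log₂(42/180) + (59/180)·log₂(59/180) + (48/180)·log₂(48/180) + (11/180)·log₂(11/180) + (20/180)·log₂(20/180))
  = 2.1245 bits

2.1245 bits


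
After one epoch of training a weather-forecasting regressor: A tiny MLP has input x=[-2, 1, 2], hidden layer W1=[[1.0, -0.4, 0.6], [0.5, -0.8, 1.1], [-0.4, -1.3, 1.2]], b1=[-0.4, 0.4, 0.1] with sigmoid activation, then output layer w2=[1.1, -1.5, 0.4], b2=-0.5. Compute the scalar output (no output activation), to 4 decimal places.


z1[0] = (1.0)·(-2) + (-0.4)·(1) + (0.6)·(2) - 0.4 = -1.6
z1[1] = (0.5)·(-2) + (-0.8)·(1) + (1.1)·(2) + 0.4 = 0.8
z1[2] = (-0.4)·(-2) + (-1.3)·(1) + (1.2)·(2) + 0.1 = 2.0
h = sigmoid(z1) = [0.168, 0.69, 0.8808]
output = (1.1)·(0.168) + (-1.5)·(0.69) + (0.4)·(0.8808) - 0.5 = -0.9979

-0.9979


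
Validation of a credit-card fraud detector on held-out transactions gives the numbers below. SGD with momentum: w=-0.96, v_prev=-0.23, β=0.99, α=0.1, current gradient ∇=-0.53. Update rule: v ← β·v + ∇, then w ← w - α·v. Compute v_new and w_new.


v_new = 0.99·-0.23 - 0.53 = -0.2277 - 0.53 = -0.7577
w_new = -0.96 - 0.1·-0.7577 = -0.96 + 0.07577 = -0.88423

v_new=-0.7577, w_new=-0.88423


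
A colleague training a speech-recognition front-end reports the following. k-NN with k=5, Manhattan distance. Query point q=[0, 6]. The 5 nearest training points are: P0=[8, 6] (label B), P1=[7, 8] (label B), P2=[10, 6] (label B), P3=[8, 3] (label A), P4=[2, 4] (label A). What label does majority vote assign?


d(q,P0) = 8  (label B)
d(q,P1) = 9  (label B)
d(q,P2) = 10  (label B)
d(q,P3) = 11  (label A)
d(q,P4) = 4  (label A)
Votes: A=2, B=3
Majority → B

B


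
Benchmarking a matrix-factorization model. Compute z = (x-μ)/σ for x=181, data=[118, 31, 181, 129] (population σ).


μ = 114.75, σ = 53.8905
z = (181 - 114.75)/53.8905 = 1.2293

1.2293


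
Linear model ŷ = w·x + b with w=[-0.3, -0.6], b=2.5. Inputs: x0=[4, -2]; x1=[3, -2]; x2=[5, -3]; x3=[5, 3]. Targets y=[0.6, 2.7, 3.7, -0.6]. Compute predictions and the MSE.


ŷ0 = (-0.3)·(4) + (-0.6)·(-2) + 2.5 = 2.5
ŷ1 = (-0.3)·(3) + (-0.6)·(-2) + 2.5 = 2.8
ŷ2 = (-0.3)·(5) + (-0.6)·(-3) + 2.5 = 2.8
ŷ3 = (-0.3)·(5) + (-0.6)·(3) + 2.5 = -0.8
errors² = [3.61, 0.01, 0.81, 0.04]
MSE = 4.4700/4 = 1.1175

1.1175


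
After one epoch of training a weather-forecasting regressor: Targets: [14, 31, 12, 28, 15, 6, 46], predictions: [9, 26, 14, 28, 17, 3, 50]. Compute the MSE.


Squared errors: (14-9)²=25, (31-26)²=25, (12-14)²=4, (28-28)²=0, (15-17)²=4, (6-3)²=9, (46-50)²=16
Sum = 83
MSE = 83/7 = 83/7

83/7


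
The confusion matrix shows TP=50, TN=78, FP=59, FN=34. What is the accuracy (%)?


Accuracy = (TP+TN)/(TP+TN+FP+FN)
= (50+78)/(221)
= 128/221 = 57.92%

57.92%


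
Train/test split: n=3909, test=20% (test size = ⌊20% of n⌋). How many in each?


Test = ⌊3909·20/100⌋ = 781
Train = 3909 - 781 = 3128

Train: 3128, Test: 781


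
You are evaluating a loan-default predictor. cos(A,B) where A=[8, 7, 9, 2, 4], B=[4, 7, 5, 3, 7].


A·B = 8·4 + 7·7 + 9·5 + 2·3 + 4·7 = 160
‖A‖ = √214 = 14.6287, ‖B‖ = √148 = 12.1655
cos = 160/(√214·√148) = 160/√31672 = 0.899

0.899


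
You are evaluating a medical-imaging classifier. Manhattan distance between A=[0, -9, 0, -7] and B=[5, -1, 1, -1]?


d = |0-5| + |-9+ 1| + |0-1| + |-7+ 1|
  = 5 + 8 + 1 + 6
  = 20

20


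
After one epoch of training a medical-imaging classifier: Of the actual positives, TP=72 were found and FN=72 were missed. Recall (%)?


Recall = TP/(TP+FN)
= 72/(72+72)
= 72/144 = 50.0%

50.0%


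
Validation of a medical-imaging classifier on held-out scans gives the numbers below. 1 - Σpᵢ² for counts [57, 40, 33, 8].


Probabilities: [57/138, 40/138, 33/138, 8/138] ≈ [0.413, 0.2899, 0.2391, 0.058]
Σpᵢ² = (3249 + 1600 + 1089 + 64)/138² = 6002/19044
Gini = 1 - Σpᵢ² = 1 - 6002/19044 = 0.6848

0.6848


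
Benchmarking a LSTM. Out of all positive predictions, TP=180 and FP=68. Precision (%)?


Precision = TP/(TP+FP)
= 180/(180+68)
= 180/248 = 72.58%

72.58%


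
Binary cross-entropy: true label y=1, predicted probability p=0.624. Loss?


BCE = -[y·ln(p) + (1-y)·ln(1-p)]
= -1·ln(0.624) - 0
= -ln(0.624) = 0.4716

0.4716


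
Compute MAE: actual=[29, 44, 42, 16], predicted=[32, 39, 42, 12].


Absolute errors: |29-32|=3, |44-39|=5, |42-42|=0, |16-12|=4
Sum = 12
MAE = 12/4 = 3

3


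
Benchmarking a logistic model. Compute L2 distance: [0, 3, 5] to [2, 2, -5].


d = √((0-2)² + (3-2)² + (5+ 5)²)
  = √(4 + 1 + 100)
  = √105 = 10.247

10.247


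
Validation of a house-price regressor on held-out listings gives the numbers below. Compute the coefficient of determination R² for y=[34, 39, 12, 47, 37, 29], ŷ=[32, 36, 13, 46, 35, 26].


ȳ = 33
SS_res = Σ(y-ŷ)² = 28
SS_tot = Σ(y-ȳ)² = 706
R² = 1 - SS_res/SS_tot = 1 - 0.0397 = 0.9603

0.9603


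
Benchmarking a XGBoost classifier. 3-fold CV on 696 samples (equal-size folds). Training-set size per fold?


Fold size = 696/3 = 232
Training per fold = 696 - 232 = 464

464


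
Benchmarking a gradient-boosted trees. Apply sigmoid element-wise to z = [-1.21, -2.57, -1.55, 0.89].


σ(-1.21) = 1/(1+e^1.21) = 0.2297
σ(-2.57) = 1/(1+e^2.57) = 0.0711
σ(-1.55) = 1/(1+e^1.55) = 0.1751
σ(0.89) = 1/(1+e^-0.89) = 0.7089
result = [0.2297, 0.0711, 0.1751, 0.7089]

[0.2297, 0.0711, 0.1751, 0.7089]


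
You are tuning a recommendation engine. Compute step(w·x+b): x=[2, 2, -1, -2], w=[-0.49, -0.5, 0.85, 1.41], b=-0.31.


z = (2)·(-0.49) + (2)·(-0.5) + (-1)·(0.85) + (-2)·(1.41) - 0.31
  = -5.96
step(z) = 0 (z<0)

0


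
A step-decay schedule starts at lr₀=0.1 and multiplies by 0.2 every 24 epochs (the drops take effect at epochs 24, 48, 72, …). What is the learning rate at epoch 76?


n_drops = ⌊76/24⌋ = 3
lr = 0.1·0.2^3 = 0.1·0.008 = 0.0008

0.0008


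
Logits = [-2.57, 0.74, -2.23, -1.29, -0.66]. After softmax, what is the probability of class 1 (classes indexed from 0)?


Exponentials: e^-2.57=0.0765, e^0.74=2.0959, e^-2.23=0.1075, e^-1.29=0.2753, e^-0.66=0.5169
Sum = 3.0721
Softmax = [0.0249, 0.6822, 0.035, 0.0896, 0.1682]
p[1] = 2.0959/3.0721 = 0.6822

0.6822


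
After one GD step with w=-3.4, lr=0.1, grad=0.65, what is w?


w_new = w - α·∇
= -3.4 - 0.1·0.65
= -3.4 - 0.065
= -3.465

-3.465


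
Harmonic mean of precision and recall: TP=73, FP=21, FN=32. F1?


Precision = 73/94 = 0.7766
Recall = 73/105 = 0.6952
F1 = 2·P·R/(P+R) = 2·TP/(2·TP+FP+FN) = 146/(146+21+32) = 146/199 = 0.7337

0.7337


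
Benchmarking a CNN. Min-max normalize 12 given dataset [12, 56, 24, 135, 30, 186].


min=12, max=186
(12-12)/(186-12) = 0/174 = 0.0

0.0


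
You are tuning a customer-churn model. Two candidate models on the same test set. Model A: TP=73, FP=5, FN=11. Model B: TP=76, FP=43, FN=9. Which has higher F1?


Model A: P=73/78=0.9359, R=73/84=0.869, F1=2PR/(P+R)=2TP/(2TP+FP+FN)=146/162=0.9012
Model B: P=76/119=0.6387, R=76/85=0.8941, F1=2PR/(P+R)=2TP/(2TP+FP+FN)=152/204=0.7451
0.9012 > 0.7451 → Model A

Model A


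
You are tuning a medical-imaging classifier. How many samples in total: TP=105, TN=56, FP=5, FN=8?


Total = TP + TN + FP + FN
= 105 + 56 + 5 + 8
= 174
(Predicted positive: 110, predicted negative: 64)

174


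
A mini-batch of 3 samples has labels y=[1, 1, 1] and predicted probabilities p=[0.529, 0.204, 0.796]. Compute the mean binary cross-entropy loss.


L[0] = -ln(0.529) = 0.6368
L[1] = -ln(0.204) = 1.5896
L[2] = -ln(0.796) = 0.2282
mean = (0.6368 + 1.5896 + 0.2282)/3 = 0.8182

0.8182


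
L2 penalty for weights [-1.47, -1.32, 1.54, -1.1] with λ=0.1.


‖w‖₂² = (-1.47)² + (-1.32)² + (1.54)² + (-1.1)²
     = 2.1609 + 1.7424 + 2.3716 + 1.21
     = 7.4849
λ·‖w‖₂² = 0.1·7.4849 = 0.74849

0.74849


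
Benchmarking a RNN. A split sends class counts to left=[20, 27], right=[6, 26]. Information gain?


Parent = [26, 53], H_parent = 0.914
H_left = 0.9839 (n=47), H_right = 0.6962 (n=32)
H_children = (47/79)·0.9839 + (32/79)·0.6962 = 0.8674
IG = 0.914 - 0.8674 = 0.0466

0.0466


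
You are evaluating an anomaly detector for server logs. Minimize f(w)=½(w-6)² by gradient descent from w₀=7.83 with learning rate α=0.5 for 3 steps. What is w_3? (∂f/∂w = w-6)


step 1: grad = 7.83-6 = 1.83; w = 7.83 - 0.5·(1.83) = 6.915
step 2: grad = 6.915-6 = 0.915; w = 6.915 - 0.5·(0.915) = 6.4575
step 3: grad = 6.4575-6 = 0.4575; w = 6.4575 - 0.5·(0.4575) = 6.22875

6.22875


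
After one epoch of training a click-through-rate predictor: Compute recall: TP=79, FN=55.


Recall = TP/(TP+FN)
= 79/(79+55)
= 79/134 = 58.96%

58.96%


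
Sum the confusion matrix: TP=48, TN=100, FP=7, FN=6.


Total = TP + TN + FP + FN
= 48 + 100 + 7 + 6
= 161
(Predicted positive: 55, predicted negative: 106)

161


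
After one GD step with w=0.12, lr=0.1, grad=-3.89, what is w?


w_new = w - α·∇
= 0.12 - 0.1·-3.89
= 0.12 + 0.389
= 0.509

0.509


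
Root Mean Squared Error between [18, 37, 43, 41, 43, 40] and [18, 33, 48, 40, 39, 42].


MSE = 62/6 = 10.3333
RMSE = √(62/6) = 3.2146

3.2146


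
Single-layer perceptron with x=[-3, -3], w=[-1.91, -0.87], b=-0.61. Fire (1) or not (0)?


z = (-3)·(-1.91) + (-3)·(-0.87) - 0.61
  = 7.73
step(z) = 1 (z≥0)

1


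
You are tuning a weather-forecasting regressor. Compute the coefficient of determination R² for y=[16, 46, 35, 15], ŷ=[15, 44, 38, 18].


ȳ = 28
SS_res = Σ(y-ŷ)² = 23
SS_tot = Σ(y-ȳ)² = 686
R² = 1 - SS_res/SS_tot = 1 - 0.0335 = 0.9665

0.9665


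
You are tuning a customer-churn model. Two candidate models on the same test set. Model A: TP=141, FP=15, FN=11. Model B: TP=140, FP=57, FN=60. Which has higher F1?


Model A: P=141/156=0.9038, R=141/152=0.9276, F1=2PR/(P+R)=2TP/(2TP+FP+FN)=282/308=0.9156
Model B: P=140/197=0.7107, R=140/200=0.7, F1=2PR/(P+R)=2TP/(2TP+FP+FN)=280/397=0.7053
0.9156 > 0.7053 → Model A

Model A


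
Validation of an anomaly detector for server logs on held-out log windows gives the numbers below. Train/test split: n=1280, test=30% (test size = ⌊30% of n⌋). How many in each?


Test = ⌊1280·30/100⌋ = 384
Train = 1280 - 384 = 896

Train: 896, Test: 384


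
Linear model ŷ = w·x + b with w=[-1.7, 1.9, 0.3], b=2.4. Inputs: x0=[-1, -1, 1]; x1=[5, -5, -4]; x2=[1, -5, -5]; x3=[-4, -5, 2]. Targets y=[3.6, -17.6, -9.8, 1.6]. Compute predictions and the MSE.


ŷ0 = (-1.7)·(-1) + (1.9)·(-1) + (0.3)·(1) + 2.4 = 2.5
ŷ1 = (-1.7)·(5) + (1.9)·(-5) + (0.3)·(-4) + 2.4 = -16.8
ŷ2 = (-1.7)·(1) + (1.9)·(-5) + (0.3)·(-5) + 2.4 = -10.3
ŷ3 = (-1.7)·(-4) + (1.9)·(-5) + (0.3)·(2) + 2.4 = 0.3
errors² = [1.21, 0.64, 0.25, 1.69]
MSE = 3.7900/4 = 0.9475

0.9475


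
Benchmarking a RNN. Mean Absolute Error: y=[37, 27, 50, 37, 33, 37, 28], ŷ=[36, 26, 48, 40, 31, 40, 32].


Absolute errors: |37-36|=1, |27-26|=1, |50-48|=2, |37-40|=3, |33-31|=2, |37-40|=3, |28-32|=4
Sum = 16
MAE = 16/7 = 16/7

16/7


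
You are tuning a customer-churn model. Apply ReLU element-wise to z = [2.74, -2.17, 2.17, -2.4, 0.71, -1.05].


ReLU(2.74) = max(0, 2.74) = 2.74
ReLU(-2.17) = max(0, -2.17) = 0.0
ReLU(2.17) = max(0, 2.17) = 2.17
ReLU(-2.4) = max(0, -2.4) = 0.0
ReLU(0.71) = max(0, 0.71) = 0.71
ReLU(-1.05) = max(0, -1.05) = 0.0
result = [2.74, 0.0, 2.17, 0.0, 0.71, 0.0]

[2.74, 0.0, 2.17, 0.0, 0.71, 0.0]


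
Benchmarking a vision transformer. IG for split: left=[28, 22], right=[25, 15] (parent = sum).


Parent = [53, 37], H_parent = 0.9771
H_left = 0.9896 (n=50), H_right = 0.9544 (n=40)
H_children = (50/90)·0.9896 + (40/90)·0.9544 = 0.974
IG = 0.9771 - 0.974 = 0.0031

0.0031


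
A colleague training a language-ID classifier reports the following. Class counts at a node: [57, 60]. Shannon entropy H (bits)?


Probabilities: [57/117, 60/117] ≈ [0.4872, 0.5128]
H = -((57/117)·log₂(57/117) + (60/117)·log₂(60/117))
  = 0.9995 bits

0.9995 bits


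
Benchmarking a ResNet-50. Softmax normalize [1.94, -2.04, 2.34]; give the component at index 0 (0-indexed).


Exponentials: e^1.94=6.9588, e^-2.04=0.13, e^2.34=10.3812
Sum = 17.47
Softmax = [0.3983, 0.0074, 0.5942]
p[0] = 6.9588/17.47 = 0.3983

0.3983


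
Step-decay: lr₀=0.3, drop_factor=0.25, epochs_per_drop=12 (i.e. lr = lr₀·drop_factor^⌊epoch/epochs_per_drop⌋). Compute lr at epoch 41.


n_drops = ⌊41/12⌋ = 3
lr = 0.3·0.25^3 = 0.3·0.015625 = 0.0046875

0.0046875


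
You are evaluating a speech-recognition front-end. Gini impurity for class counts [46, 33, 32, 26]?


Probabilities: [46/137, 33/137, 32/137, 26/137] ≈ [0.3358, 0.2409, 0.2336, 0.1898]
Σpᵢ² = (2116 + 1089 + 1024 + 676)/137² = 4905/18769
Gini = 1 - Σpᵢ² = 1 - 4905/18769 = 0.7387

0.7387


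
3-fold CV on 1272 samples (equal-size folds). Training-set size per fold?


Fold size = 1272/3 = 424
Training per fold = 1272 - 424 = 848

848


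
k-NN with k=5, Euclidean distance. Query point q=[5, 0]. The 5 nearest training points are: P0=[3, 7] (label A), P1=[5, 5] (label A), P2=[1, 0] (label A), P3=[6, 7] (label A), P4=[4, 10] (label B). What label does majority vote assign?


d(q,P0) = 7.2801  (label A)
d(q,P1) = 5.0  (label A)
d(q,P2) = 4.0  (label A)
d(q,P3) = 7.0711  (label A)
d(q,P4) = 10.0499  (label B)
Votes: A=4, B=1
Majority → A

A


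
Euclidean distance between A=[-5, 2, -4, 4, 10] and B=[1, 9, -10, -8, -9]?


d = √((-5-1)² + (2-9)² + (-4+ 10)² + (4+ 8)² + (10+ 9)²)
  = √(36 + 49 + 36 + 144 + 361)
  = √626 = 25.02

25.02


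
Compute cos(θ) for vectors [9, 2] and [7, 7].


A·B = 9·7 + 2·7 = 77
‖A‖ = √85 = 9.2195, ‖B‖ = √98 = 9.8995
cos = 77/(√85·√98) = 77/√8330 = 0.8437

0.8437


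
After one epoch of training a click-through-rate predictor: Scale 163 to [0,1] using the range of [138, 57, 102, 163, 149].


min=57, max=163
(163-57)/(163-57) = 106/106 = 1.0

1.0


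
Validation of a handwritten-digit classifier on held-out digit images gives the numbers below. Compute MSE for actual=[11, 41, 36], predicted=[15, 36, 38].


Squared errors: (11-15)²=16, (41-36)²=25, (36-38)²=4
Sum = 45
MSE = 45/3 = 15

15


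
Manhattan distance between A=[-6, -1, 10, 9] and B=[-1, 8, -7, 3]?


d = |-6+ 1| + |-1-8| + |10+ 7| + |9-3|
  = 5 + 9 + 17 + 6
  = 37

37


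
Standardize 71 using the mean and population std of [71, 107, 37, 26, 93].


μ = 66.8, σ = 31.2179
z = (71 - 66.8)/31.2179 = 0.1345

0.1345


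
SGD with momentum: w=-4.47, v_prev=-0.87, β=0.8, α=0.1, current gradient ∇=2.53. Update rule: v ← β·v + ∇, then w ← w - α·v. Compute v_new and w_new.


v_new = 0.8·-0.87 + 2.53 = -0.696 + 2.53 = 1.834
w_new = -4.47 - 0.1·1.834 = -4.47 - 0.1834 = -4.6534

v_new=1.834, w_new=-4.6534


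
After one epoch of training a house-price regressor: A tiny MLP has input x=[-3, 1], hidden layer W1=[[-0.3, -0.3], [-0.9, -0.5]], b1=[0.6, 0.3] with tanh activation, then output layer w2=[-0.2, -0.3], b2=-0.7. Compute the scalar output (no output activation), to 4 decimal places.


z1[0] = (-0.3)·(-3) + (-0.3)·(1) + 0.6 = 1.2
z1[1] = (-0.9)·(-3) + (-0.5)·(1) + 0.3 = 2.5
h = tanh(z1) = [0.8337, 0.9866]
output = (-0.2)·(0.8337) + (-0.3)·(0.9866) - 0.7 = -1.1627

-1.1627


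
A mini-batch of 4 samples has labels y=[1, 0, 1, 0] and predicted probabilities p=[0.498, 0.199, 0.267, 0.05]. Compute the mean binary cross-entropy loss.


L[0] = -ln(0.498) = 0.6972
L[1] = -ln(1-0.199) = -ln(0.801) = 0.2219
L[2] = -ln(0.267) = 1.3205
L[3] = -ln(1-0.05) = -ln(0.95) = 0.0513
mean = (0.6972 + 0.2219 + 1.3205 + 0.0513)/4 = 0.5727

0.5727


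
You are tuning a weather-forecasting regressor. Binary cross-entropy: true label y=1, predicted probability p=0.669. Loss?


BCE = -[y·ln(p) + (1-y)·ln(1-p)]
= -1·ln(0.669) - 0
= -ln(0.669) = 0.402

0.402


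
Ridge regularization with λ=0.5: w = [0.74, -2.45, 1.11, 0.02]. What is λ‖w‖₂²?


‖w‖₂² = (0.74)² + (-2.45)² + (1.11)² + (0.02)²
     = 0.5476 + 6.0025 + 1.2321 + 0.0004
     = 7.7826
λ·‖w‖₂² = 0.5·7.7826 = 3.8913

3.8913


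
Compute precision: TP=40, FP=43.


Precision = TP/(TP+FP)
= 40/(40+43)
= 40/83 = 48.19%

48.19%


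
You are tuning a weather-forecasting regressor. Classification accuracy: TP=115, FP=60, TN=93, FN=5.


Accuracy = (TP+TN)/(TP+TN+FP+FN)
= (115+93)/(273)
= 208/273 = 76.19%

76.19%


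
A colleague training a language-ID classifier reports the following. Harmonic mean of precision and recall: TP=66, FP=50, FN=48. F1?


Precision = 66/116 = 0.569
Recall = 66/114 = 0.5789
F1 = 2·P·R/(P+R) = 2·TP/(2·TP+FP+FN) = 132/(132+50+48) = 132/230 = 0.5739

0.5739


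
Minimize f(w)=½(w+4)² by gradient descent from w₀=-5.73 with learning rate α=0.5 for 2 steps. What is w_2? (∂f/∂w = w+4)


step 1: grad = -5.73+4 = -1.73; w = -5.73 - 0.5·(-1.73) = -4.865
step 2: grad = -4.865+4 = -0.865; w = -4.865 - 0.5·(-0.865) = -4.4325

-4.4325


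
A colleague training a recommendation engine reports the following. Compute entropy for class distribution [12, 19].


Probabilities: [12/31, 19/31] ≈ [0.3871, 0.6129]
H = -((12/31)·log₂(12/31) + (19/31)·log₂(19/31))
  = 0.9629 bits

0.9629 bits


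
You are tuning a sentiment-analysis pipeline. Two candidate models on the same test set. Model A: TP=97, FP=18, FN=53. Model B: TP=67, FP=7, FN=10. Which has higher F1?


Model A: P=97/115=0.8435, R=97/150=0.6467, F1=2PR/(P+R)=2TP/(2TP+FP+FN)=194/265=0.7321
Model B: P=67/74=0.9054, R=67/77=0.8701, F1=2PR/(P+R)=2TP/(2TP+FP+FN)=134/151=0.8874
0.7321 < 0.8874 → Model B

Model B


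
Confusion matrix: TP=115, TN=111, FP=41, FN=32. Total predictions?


Total = TP + TN + FP + FN
= 115 + 111 + 41 + 32
= 299
(Predicted positive: 156, predicted negative: 143)

299


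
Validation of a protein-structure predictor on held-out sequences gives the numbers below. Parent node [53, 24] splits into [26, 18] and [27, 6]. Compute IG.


Parent = [53, 24], H_parent = 0.8951
H_left = 0.976 (n=44), H_right = 0.684 (n=33)
H_children = (44/77)·0.976 + (33/77)·0.684 = 0.8509
IG = 0.8951 - 0.8509 = 0.0442

0.0442


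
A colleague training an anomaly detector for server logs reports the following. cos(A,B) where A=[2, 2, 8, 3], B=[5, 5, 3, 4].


A·B = 2·5 + 2·5 + 8·3 + 3·4 = 56
‖A‖ = √81 = 9, ‖B‖ = √75 = 8.6603
cos = 56/(√81·√75) = 56/√6075 = 0.7185

0.7185


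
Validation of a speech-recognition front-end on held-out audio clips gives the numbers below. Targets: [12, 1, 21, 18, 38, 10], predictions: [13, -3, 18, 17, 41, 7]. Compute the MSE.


Squared errors: (12-13)²=1, (1+ 3)²=16, (21-18)²=9, (18-17)²=1, (38-41)²=9, (10-7)²=9
Sum = 45
MSE = 45/6 = 15/2

15/2


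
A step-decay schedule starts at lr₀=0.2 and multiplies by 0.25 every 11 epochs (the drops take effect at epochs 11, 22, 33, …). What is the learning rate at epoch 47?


n_drops = ⌊47/11⌋ = 4
lr = 0.2·0.25^4 = 0.2·0.00390625 = 0.00078125

0.00078125


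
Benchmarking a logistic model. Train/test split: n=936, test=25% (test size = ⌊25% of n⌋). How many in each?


Test = ⌊936·25/100⌋ = 234
Train = 936 - 234 = 702

Train: 702, Test: 234


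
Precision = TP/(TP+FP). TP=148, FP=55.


Precision = TP/(TP+FP)
= 148/(148+55)
= 148/203 = 72.91%

72.91%


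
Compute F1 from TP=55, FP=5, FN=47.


Precision = 55/60 = 0.9167
Recall = 55/102 = 0.5392
F1 = 2·P·R/(P+R) = 2·TP/(2·TP+FP+FN) = 110/(110+5+47) = 110/162 = 0.679

0.679


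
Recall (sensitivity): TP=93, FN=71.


Recall = TP/(TP+FN)
= 93/(93+71)
= 93/164 = 56.71%

56.71%


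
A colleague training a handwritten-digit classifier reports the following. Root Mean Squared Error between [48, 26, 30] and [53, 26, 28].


MSE = 29/3 = 9.6667
RMSE = √(29/3) = 3.1091

3.1091


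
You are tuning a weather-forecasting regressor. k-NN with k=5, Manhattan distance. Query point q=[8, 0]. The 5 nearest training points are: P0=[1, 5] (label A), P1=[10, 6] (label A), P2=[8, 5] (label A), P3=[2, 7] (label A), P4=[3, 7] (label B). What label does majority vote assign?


d(q,P0) = 12  (label A)
d(q,P1) = 8  (label A)
d(q,P2) = 5  (label A)
d(q,P3) = 13  (label A)
d(q,P4) = 12  (label B)
Votes: A=4, B=1
Majority → A

A


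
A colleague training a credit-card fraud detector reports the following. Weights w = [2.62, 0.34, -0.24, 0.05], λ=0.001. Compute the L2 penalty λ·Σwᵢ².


‖w‖₂² = (2.62)² + (0.34)² + (-0.24)² + (0.05)²
     = 6.8644 + 0.1156 + 0.0576 + 0.0025
     = 7.0401
λ·‖w‖₂² = 0.001·7.0401 = 0.00704

0.00704


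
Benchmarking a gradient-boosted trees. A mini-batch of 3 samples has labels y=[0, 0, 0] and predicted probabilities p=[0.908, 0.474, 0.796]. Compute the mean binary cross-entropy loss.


L[0] = -ln(1-0.908) = -ln(0.092) = 2.386
L[1] = -ln(1-0.474) = -ln(0.526) = 0.6425
L[2] = -ln(1-0.796) = -ln(0.204) = 1.5896
mean = (2.386 + 0.6425 + 1.5896)/3 = 1.5394

1.5394


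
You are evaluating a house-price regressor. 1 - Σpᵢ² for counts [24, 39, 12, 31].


Probabilities: [24/106, 39/106, 12/106, 31/106] ≈ [0.2264, 0.3679, 0.1132, 0.2925]
Σpᵢ² = (576 + 1521 + 144 + 961)/106² = 3202/11236
Gini = 1 - Σpᵢ² = 1 - 3202/11236 = 0.715

0.715


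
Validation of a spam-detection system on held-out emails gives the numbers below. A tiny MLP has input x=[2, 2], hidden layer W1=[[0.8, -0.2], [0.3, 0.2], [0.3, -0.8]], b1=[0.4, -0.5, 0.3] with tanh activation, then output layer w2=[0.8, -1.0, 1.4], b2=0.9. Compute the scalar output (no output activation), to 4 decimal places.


z1[0] = (0.8)·(2) + (-0.2)·(2) + 0.4 = 1.6
z1[1] = (0.3)·(2) + (0.2)·(2) - 0.5 = 0.5
z1[2] = (0.3)·(2) + (-0.8)·(2) + 0.3 = -0.7
h = tanh(z1) = [0.9217, 0.4621, -0.6044]
output = (0.8)·(0.9217) + (-1.0)·(0.4621) + (1.4)·(-0.6044) + 0.9 = 0.3291

0.3291


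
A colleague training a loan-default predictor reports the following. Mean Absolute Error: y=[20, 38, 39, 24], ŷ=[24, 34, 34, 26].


Absolute errors: |20-24|=4, |38-34|=4, |39-34|=5, |24-26|=2
Sum = 15
MAE = 15/4 = 15/4

15/4
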